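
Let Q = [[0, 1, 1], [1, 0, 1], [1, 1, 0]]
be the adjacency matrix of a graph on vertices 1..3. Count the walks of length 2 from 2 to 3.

1

The number of length-2 walks from vertex 2 to vertex 3 is entry (2,3) of Q^2, where Q is the adjacency matrix.
Q^2 = [[2, 1, 1], [1, 2, 1], [1, 1, 2]]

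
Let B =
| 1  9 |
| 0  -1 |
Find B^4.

[[1, 0], [0, 1]]

B² = I (check: tr B = 0 and det B = -1), so B^4 = I since 4 is even.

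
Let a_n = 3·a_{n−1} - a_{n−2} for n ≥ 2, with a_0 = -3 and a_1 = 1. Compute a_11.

38006

With companion matrix Q = [[3, -1], [1, 0]], [a_n, a_{n−1}]ᵀ = Q·[a_{n−1}, a_{n−2}]ᵀ, so [a_11, a_10]ᵀ = Q¹⁰·[a_1, a_0]ᵀ.
Q¹⁰ = [[17711, -6765], [6765, -2584]], giving [a_11, a_10]ᵀ = [[38006], [14517]].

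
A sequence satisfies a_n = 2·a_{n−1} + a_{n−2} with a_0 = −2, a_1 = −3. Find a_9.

−3771

With companion matrix A = [[2, 1], [1, 0]], [a_n, a_{n−1}]ᵀ = A·[a_{n−1}, a_{n−2}]ᵀ, so [a_9, a_8]ᵀ = A^8·[a_1, a_0]ᵀ.
A^8 = [[985, 408], [408, 169]], giving [a_9, a_8]ᵀ = [[−3771], [−1562]].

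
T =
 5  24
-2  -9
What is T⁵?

[[725, 2904], [-242, -969]]

tr T = -4 and det T = 3, so the characteristic polynomial is λ² − (-4)λ + (3) with roots -1 and -3.
Eigenvectors give P = [[4, -3], [-1, 1]] with P⁻¹ = [[1, 3], [1, 4]], and T = P·diag(-1, -3)·P⁻¹.
Then T⁵ = P·diag(-1, -243)·P⁻¹ = [[-4, 729], [1, -243]] · [[1, 3], [1, 4]] = [[725, 2904], [-242, -969]].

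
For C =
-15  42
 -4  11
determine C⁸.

[[45921, -137760], [13120, -39359]]

tr C = -4 and det C = 3, so the characteristic polynomial is λ² − (-4)λ + (3) with roots -1 and -3.
Eigenvectors give P = [[3, 7], [1, 2]] with P⁻¹ = [[-2, 7], [1, -3]], and C = P·diag(-1, -3)·P⁻¹.
Then C⁸ = P·diag(1, 6561)·P⁻¹ = [[3, 45927], [1, 13122]] · [[-2, 7], [1, -3]] = [[45921, -137760], [13120, -39359]].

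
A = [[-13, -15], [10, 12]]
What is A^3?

[[-97, -105], [70, 78]]

tr A = -1 and det A = -6, so the characteristic polynomial is λ² − (-1)λ + (-6) with roots 2 and -3.
Eigenvectors give P = [[1, -3], [-1, 2]] with P⁻¹ = [[-2, -3], [-1, -1]], and A = P·diag(2, -3)·P⁻¹.
Then A^3 = P·diag(8, -27)·P⁻¹ = [[8, 81], [-8, -54]] · [[-2, -3], [-1, -1]] = [[-97, -105], [70, 78]].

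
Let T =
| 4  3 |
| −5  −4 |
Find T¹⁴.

[[1, 0], [0, 1]]

T² = I (check: tr T = 0 and det T = −1), so T¹⁴ = I since 14 is even.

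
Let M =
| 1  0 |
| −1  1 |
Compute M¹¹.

M = I + N where N = [[0, 0], [−1, 0]] is strictly lower-triangular, so N² = 0.
(I + N)¹¹ = I + 11·N = [[1, 0], [−11, 1]].

[[1, 0], [−11, 1]]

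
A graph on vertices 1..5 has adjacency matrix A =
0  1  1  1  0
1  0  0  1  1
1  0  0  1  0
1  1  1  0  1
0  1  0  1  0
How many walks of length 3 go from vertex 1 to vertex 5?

3

The number of length-3 walks from vertex 1 to vertex 5 is entry (1,5) of A^3, where A is the adjacency matrix.
A^2 = [[3, 1, 1, 2, 2], [1, 3, 2, 2, 1], [1, 2, 2, 1, 1], [2, 2, 1, 4, 1], [2, 1, 1, 1, 2]]
A^3 = [[4, 7, 5, 7, 3], [7, 4, 3, 7, 5], [5, 3, 2, 6, 3], [7, 7, 6, 6, 6], [3, 5, 3, 6, 2]]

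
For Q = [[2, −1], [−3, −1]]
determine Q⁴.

[[52, −11], [−33, 19]]

Q² = [[7, −1], [−3, 4]]
Q³ = [[17, −6], [−18, −1]]
Q⁴ = [[52, −11], [−33, 19]]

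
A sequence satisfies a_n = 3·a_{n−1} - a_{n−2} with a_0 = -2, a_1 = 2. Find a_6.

With companion matrix B = [[3, -1], [1, 0]], [a_n, a_{n−1}]ᵀ = B·[a_{n−1}, a_{n−2}]ᵀ, so [a_6, a_5]ᵀ = B⁵·[a_1, a_0]ᵀ.
B⁵ = [[144, -55], [55, -21]], giving [a_6, a_5]ᵀ = [[398], [152]].

398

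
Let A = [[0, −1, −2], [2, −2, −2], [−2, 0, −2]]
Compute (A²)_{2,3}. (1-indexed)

4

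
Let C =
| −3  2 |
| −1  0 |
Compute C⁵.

tr C = −3 and det C = 2, so the characteristic polynomial is λ² − (−3)λ + (2) with roots −1 and −2.
Eigenvectors give P = [[1, 2], [1, 1]] with P⁻¹ = [[−1, 2], [1, −1]], and C = P·diag(−1, −2)·P⁻¹.
Then C⁵ = P·diag(−1, −32)·P⁻¹ = [[−1, −64], [−1, −32]] · [[−1, 2], [1, −1]] = [[−63, 62], [−31, 30]].

[[−63, 62], [−31, 30]]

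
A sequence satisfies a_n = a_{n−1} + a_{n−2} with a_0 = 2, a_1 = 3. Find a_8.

With companion matrix B = [[1, 1], [1, 0]], [a_n, a_{n−1}]ᵀ = B·[a_{n−1}, a_{n−2}]ᵀ, so [a_8, a_7]ᵀ = B^7·[a_1, a_0]ᵀ.
B^7 = [[21, 13], [13, 8]], giving [a_8, a_7]ᵀ = [[89], [55]].

89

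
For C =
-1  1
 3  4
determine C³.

C² = [[4, 3], [9, 19]]
C³ = [[5, 16], [48, 85]]

[[5, 16], [48, 85]]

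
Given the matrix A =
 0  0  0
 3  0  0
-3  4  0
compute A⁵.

A is strictly triangular, hence nilpotent: A³ = 0, so A⁵ = 0.

[[0, 0, 0], [0, 0, 0], [0, 0, 0]]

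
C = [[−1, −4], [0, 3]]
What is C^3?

[[−1, −28], [0, 27]]

C^2 = [[1, −8], [0, 9]]
C^3 = [[−1, −28], [0, 27]]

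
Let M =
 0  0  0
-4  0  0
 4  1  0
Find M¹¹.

[[0, 0, 0], [0, 0, 0], [0, 0, 0]]

M is strictly triangular, hence nilpotent: M³ = 0, so M¹¹ = 0.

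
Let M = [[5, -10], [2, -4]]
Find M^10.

[[5, -10], [2, -4]]

M² = M (a projection; rank 1, trace 1), so M^10 = M.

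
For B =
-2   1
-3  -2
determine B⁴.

[[-47, -8], [24, -47]]

B² = [[1, -4], [12, 1]]
B³ = [[10, 9], [-27, 10]]
B⁴ = [[-47, -8], [24, -47]]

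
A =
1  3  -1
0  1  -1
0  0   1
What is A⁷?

A = I + N where N = [[0, 3, -1], [0, 0, -1], [0, 0, 0]] is strictly upper-triangular, so N³ = 0.
(I + N)⁷ = I + 7·N + 21·N² = [[1, 21, -70], [0, 1, -7], [0, 0, 1]].

[[1, 21, -70], [0, 1, -7], [0, 0, 1]]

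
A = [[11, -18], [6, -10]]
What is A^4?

tr A = 1 and det A = -2, so the characteristic polynomial is λ² − (1)λ + (-2) with roots 2 and -1.
Eigenvectors give P = [[-2, -3], [-1, -2]] with P⁻¹ = [[-2, 3], [1, -2]], and A = P·diag(2, -1)·P⁻¹.
Then A^4 = P·diag(16, 1)·P⁻¹ = [[-32, -3], [-16, -2]] · [[-2, 3], [1, -2]] = [[61, -90], [30, -44]].

[[61, -90], [30, -44]]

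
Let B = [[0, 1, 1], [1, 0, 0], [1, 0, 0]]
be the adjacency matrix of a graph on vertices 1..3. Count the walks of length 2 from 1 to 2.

The number of length-2 walks from vertex 1 to vertex 2 is entry (1,2) of B², where B is the adjacency matrix.
B² = [[2, 0, 0], [0, 1, 1], [0, 1, 1]]

0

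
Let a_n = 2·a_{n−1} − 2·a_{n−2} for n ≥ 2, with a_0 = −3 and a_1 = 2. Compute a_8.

With companion matrix C = [[2, −2], [1, 0]], [a_n, a_{n−1}]ᵀ = C·[a_{n−1}, a_{n−2}]ᵀ, so [a_8, a_7]ᵀ = C^7·[a_1, a_0]ᵀ.
C^7 = [[0, 16], [−8, 16]], giving [a_8, a_7]ᵀ = [[−48], [−64]].

−48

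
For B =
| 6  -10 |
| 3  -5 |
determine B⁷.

[[6, -10], [3, -5]]

B² = B (a projection; rank 1, trace 1), so B⁷ = B.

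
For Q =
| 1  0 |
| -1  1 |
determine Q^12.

[[1, 0], [-12, 1]]

Q = I + N where N = [[0, 0], [-1, 0]] is strictly lower-triangular, so N^2 = 0.
(I + N)^12 = I + 12·N = [[1, 0], [-12, 1]].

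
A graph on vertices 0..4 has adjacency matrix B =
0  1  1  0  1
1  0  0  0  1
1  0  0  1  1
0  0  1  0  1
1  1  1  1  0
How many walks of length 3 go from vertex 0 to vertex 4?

The number of length-3 walks from vertex 0 to vertex 4 is entry (0,4) of B³, where B is the adjacency matrix.
B² = [[3, 1, 1, 2, 2], [1, 2, 2, 1, 1], [1, 2, 3, 1, 2], [2, 1, 1, 2, 1], [2, 1, 2, 1, 4]]
B³ = [[4, 5, 7, 3, 7], [5, 2, 3, 3, 6], [7, 3, 4, 5, 7], [3, 3, 5, 2, 6], [7, 6, 7, 6, 6]]

7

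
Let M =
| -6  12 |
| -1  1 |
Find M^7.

tr M = -5 and det M = 6, so the characteristic polynomial is λ² − (-5)λ + (6) with roots -3 and -2.
Eigenvectors give P = [[4, 3], [1, 1]] with P⁻¹ = [[1, -3], [-1, 4]], and M = P·diag(-3, -2)·P⁻¹.
Then M^7 = P·diag(-2187, -128)·P⁻¹ = [[-8748, -384], [-2187, -128]] · [[1, -3], [-1, 4]] = [[-8364, 24708], [-2059, 6049]].

[[-8364, 24708], [-2059, 6049]]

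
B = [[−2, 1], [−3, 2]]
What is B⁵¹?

B² = I (check: tr B = 0 and det B = −1), so B⁵¹ = B since 51 is odd.

[[−2, 1], [−3, 2]]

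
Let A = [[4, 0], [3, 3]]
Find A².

[[16, 0], [21, 9]]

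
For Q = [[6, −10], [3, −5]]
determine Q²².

[[6, −10], [3, −5]]

Q² = Q (a projection; rank 1, trace 1), so Q²² = Q.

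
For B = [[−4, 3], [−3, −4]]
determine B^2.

[[7, −24], [24, 7]]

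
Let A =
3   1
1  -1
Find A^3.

A^2 = [[10, 2], [2, 2]]
A^3 = [[32, 8], [8, 0]]

[[32, 8], [8, 0]]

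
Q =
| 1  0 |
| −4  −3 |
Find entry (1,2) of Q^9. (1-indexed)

tr Q = −2 and det Q = −3, so the characteristic polynomial is λ² − (−2)λ + (−3) with roots 1 and −3.
Eigenvectors give P = [[−1, 0], [1, 1]] with P⁻¹ = [[−1, 0], [1, 1]], and Q = P·diag(1, −3)·P⁻¹.
Then Q^9 = P·diag(1, −19683)·P⁻¹ = [[−1, 0], [1, −19683]] · [[−1, 0], [1, 1]] = [[1, 0], [−19684, −19683]].

0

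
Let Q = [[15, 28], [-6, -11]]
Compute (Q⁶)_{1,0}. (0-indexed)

tr Q = 4 and det Q = 3, so the characteristic polynomial is λ² − (4)λ + (3) with roots 3 and 1.
Eigenvectors give P = [[-7, -2], [3, 1]] with P⁻¹ = [[-1, -2], [3, 7]], and Q = P·diag(3, 1)·P⁻¹.
Then Q⁶ = P·diag(729, 1)·P⁻¹ = [[-5103, -2], [2187, 1]] · [[-1, -2], [3, 7]] = [[5097, 10192], [-2184, -4367]].

-2184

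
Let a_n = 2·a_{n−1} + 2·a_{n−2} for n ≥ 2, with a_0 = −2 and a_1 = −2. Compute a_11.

−63296

With companion matrix T = [[2, 2], [1, 0]], [a_n, a_{n−1}]ᵀ = T·[a_{n−1}, a_{n−2}]ᵀ, so [a_11, a_10]ᵀ = T¹⁰·[a_1, a_0]ᵀ.
T¹⁰ = [[18272, 13376], [6688, 4896]], giving [a_11, a_10]ᵀ = [[−63296], [−23168]].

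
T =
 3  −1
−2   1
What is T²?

[[11, −4], [−8, 3]]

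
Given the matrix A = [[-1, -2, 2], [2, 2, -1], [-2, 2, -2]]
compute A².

[[-7, 2, -4], [4, -2, 4], [10, 4, -2]]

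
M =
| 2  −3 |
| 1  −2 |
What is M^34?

M² = I (check: tr M = 0 and det M = −1), so M^34 = I since 34 is even.

[[1, 0], [0, 1]]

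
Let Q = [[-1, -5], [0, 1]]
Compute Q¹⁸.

[[1, 0], [0, 1]]

Q² = I (check: tr Q = 0 and det Q = -1), so Q¹⁸ = I since 18 is even.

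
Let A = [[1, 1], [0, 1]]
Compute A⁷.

A = I + N where N = [[0, 1], [0, 0]] is strictly upper-triangular, so N² = 0.
(I + N)⁷ = I + 7·N = [[1, 7], [0, 1]].

[[1, 7], [0, 1]]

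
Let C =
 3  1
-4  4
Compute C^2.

[[5, 7], [-28, 12]]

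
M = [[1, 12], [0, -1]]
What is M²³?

[[1, 12], [0, -1]]

M² = I (check: tr M = 0 and det M = -1), so M²³ = M since 23 is odd.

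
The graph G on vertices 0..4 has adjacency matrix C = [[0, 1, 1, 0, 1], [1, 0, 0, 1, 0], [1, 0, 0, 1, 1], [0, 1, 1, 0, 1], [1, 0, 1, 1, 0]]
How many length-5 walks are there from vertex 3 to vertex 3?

26

The number of length-5 walks from vertex 3 to vertex 3 is entry (3,3) of C⁵, where C is the adjacency matrix.
C² = [[3, 0, 1, 3, 1], [0, 2, 2, 0, 2], [1, 2, 3, 1, 2], [3, 0, 1, 3, 1], [1, 2, 2, 1, 3]]
C³ = [[2, 6, 7, 2, 7], [6, 0, 2, 6, 2], [7, 2, 4, 7, 5], [2, 6, 7, 2, 7], [7, 2, 5, 7, 4]]
C⁴ = [[20, 4, 11, 20, 11], [4, 12, 14, 4, 14], [11, 14, 19, 11, 18], [20, 4, 11, 20, 11], [11, 14, 18, 11, 19]]
C⁵ = [[26, 40, 51, 26, 51], [40, 8, 22, 40, 22], [51, 22, 40, 51, 41], [26, 40, 51, 26, 51], [51, 22, 41, 51, 40]]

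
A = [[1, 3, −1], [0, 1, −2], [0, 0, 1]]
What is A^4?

A = I + N where N = [[0, 3, −1], [0, 0, −2], [0, 0, 0]] is strictly upper-triangular, so N^3 = 0.
(I + N)^4 = I + 4·N + 6·N^2 = [[1, 12, −40], [0, 1, −8], [0, 0, 1]].

[[1, 12, −40], [0, 1, −8], [0, 0, 1]]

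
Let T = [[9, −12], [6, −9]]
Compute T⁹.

[[59049, −78732], [39366, −59049]]

tr T = 0 and det T = −9, so the characteristic polynomial is λ² − (0)λ + (−9) with roots 3 and −3.
Eigenvectors give P = [[2, 1], [1, 1]] with P⁻¹ = [[1, −1], [−1, 2]], and T = P·diag(3, −3)·P⁻¹.
Then T⁹ = P·diag(19683, −19683)·P⁻¹ = [[39366, −19683], [19683, −19683]] · [[1, −1], [−1, 2]] = [[59049, −78732], [39366, −59049]].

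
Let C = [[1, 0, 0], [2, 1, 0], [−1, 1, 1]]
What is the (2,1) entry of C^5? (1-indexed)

C = I + N where N = [[0, 0, 0], [2, 0, 0], [−1, 1, 0]] is strictly lower-triangular, so N^3 = 0.
(I + N)^5 = I + 5·N + 10·N^2 = [[1, 0, 0], [10, 1, 0], [15, 5, 1]].

10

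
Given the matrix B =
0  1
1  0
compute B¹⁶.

[[1, 0], [0, 1]]

B² = I (check: tr B = 0 and det B = -1), so B¹⁶ = I since 16 is even.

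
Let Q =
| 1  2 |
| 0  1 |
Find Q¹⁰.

Q = I + N where N = [[0, 2], [0, 0]] is strictly upper-triangular, so N² = 0.
(I + N)¹⁰ = I + 10·N = [[1, 20], [0, 1]].

[[1, 20], [0, 1]]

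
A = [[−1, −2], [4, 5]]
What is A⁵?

[[−241, −242], [484, 485]]

tr A = 4 and det A = 3, so the characteristic polynomial is λ² − (4)λ + (3) with roots 3 and 1.
Eigenvectors give P = [[1, 1], [−2, −1]] with P⁻¹ = [[−1, −1], [2, 1]], and A = P·diag(3, 1)·P⁻¹.
Then A⁵ = P·diag(243, 1)·P⁻¹ = [[243, 1], [−486, −1]] · [[−1, −1], [2, 1]] = [[−241, −242], [484, 485]].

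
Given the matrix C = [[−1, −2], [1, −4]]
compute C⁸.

[[−6049, 12610], [−6305, 12866]]

tr C = −5 and det C = 6, so the characteristic polynomial is λ² − (−5)λ + (6) with roots −3 and −2.
Eigenvectors give P = [[−1, 2], [−1, 1]] with P⁻¹ = [[1, −2], [1, −1]], and C = P·diag(−3, −2)·P⁻¹.
Then C⁸ = P·diag(6561, 256)·P⁻¹ = [[−6561, 512], [−6561, 256]] · [[1, −2], [1, −1]] = [[−6049, 12610], [−6305, 12866]].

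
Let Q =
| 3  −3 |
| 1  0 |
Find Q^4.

Q^2 = [[6, −9], [3, −3]]
Q^3 = [[9, −18], [6, −9]]
Q^4 = [[9, −27], [9, −18]]

[[9, −27], [9, −18]]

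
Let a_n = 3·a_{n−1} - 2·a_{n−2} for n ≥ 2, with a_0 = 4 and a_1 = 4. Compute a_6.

With companion matrix C = [[3, -2], [1, 0]], [a_n, a_{n−1}]ᵀ = C·[a_{n−1}, a_{n−2}]ᵀ, so [a_6, a_5]ᵀ = C⁵·[a_1, a_0]ᵀ.
C⁵ = [[63, -62], [31, -30]], giving [a_6, a_5]ᵀ = [[4], [4]].

4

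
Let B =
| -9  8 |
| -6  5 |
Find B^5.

[[-969, 968], [-726, 725]]

tr B = -4 and det B = 3, so the characteristic polynomial is λ² − (-4)λ + (3) with roots -1 and -3.
Eigenvectors give P = [[1, -4], [1, -3]] with P⁻¹ = [[-3, 4], [-1, 1]], and B = P·diag(-1, -3)·P⁻¹.
Then B^5 = P·diag(-1, -243)·P⁻¹ = [[-1, 972], [-1, 729]] · [[-3, 4], [-1, 1]] = [[-969, 968], [-726, 725]].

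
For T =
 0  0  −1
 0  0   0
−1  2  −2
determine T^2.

[[1, −2, 2], [0, 0, 0], [2, −4, 5]]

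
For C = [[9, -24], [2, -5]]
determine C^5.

[[969, -2904], [242, -725]]

tr C = 4 and det C = 3, so the characteristic polynomial is λ² − (4)λ + (3) with roots 3 and 1.
Eigenvectors give P = [[4, 3], [1, 1]] with P⁻¹ = [[1, -3], [-1, 4]], and C = P·diag(3, 1)·P⁻¹.
Then C^5 = P·diag(243, 1)·P⁻¹ = [[972, 3], [243, 1]] · [[1, -3], [-1, 4]] = [[969, -2904], [242, -725]].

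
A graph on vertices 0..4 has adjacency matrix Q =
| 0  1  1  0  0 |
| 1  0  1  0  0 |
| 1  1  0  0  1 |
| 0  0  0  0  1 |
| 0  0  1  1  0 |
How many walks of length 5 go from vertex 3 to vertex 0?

5

The number of length-5 walks from vertex 3 to vertex 0 is entry (3,0) of Q^5, where Q is the adjacency matrix.
Q^2 = [[2, 1, 1, 0, 1], [1, 2, 1, 0, 1], [1, 1, 3, 1, 0], [0, 0, 1, 1, 0], [1, 1, 0, 0, 2]]
Q^3 = [[2, 3, 4, 1, 1], [3, 2, 4, 1, 1], [4, 4, 2, 0, 4], [1, 1, 0, 0, 2], [1, 1, 4, 2, 0]]
Q^4 = [[7, 6, 6, 1, 5], [6, 7, 6, 1, 5], [6, 6, 12, 4, 2], [1, 1, 4, 2, 0], [5, 5, 2, 0, 6]]
Q^5 = [[12, 13, 18, 5, 7], [13, 12, 18, 5, 7], [18, 18, 14, 2, 16], [5, 5, 2, 0, 6], [7, 7, 16, 6, 2]]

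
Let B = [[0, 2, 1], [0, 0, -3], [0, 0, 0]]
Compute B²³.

[[0, 0, 0], [0, 0, 0], [0, 0, 0]]

B is strictly triangular, hence nilpotent: B³ = 0, so B²³ = 0.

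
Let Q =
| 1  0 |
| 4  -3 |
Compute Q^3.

[[1, 0], [28, -27]]

tr Q = -2 and det Q = -3, so the characteristic polynomial is λ² − (-2)λ + (-3) with roots 1 and -3.
Eigenvectors give P = [[1, 0], [1, -1]] with P⁻¹ = [[1, 0], [1, -1]], and Q = P·diag(1, -3)·P⁻¹.
Then Q^3 = P·diag(1, -27)·P⁻¹ = [[1, 0], [1, 27]] · [[1, 0], [1, -1]] = [[1, 0], [28, -27]].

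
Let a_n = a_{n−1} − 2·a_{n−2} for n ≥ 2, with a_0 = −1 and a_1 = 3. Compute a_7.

31

With companion matrix A = [[1, −2], [1, 0]], [a_n, a_{n−1}]ᵀ = A·[a_{n−1}, a_{n−2}]ᵀ, so [a_7, a_6]ᵀ = A⁶·[a_1, a_0]ᵀ.
A⁶ = [[7, −10], [5, 2]], giving [a_7, a_6]ᵀ = [[31], [13]].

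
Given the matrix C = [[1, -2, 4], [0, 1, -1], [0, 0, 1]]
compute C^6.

C = I + N where N = [[0, -2, 4], [0, 0, -1], [0, 0, 0]] is strictly upper-triangular, so N^3 = 0.
(I + N)^6 = I + 6·N + 15·N^2 = [[1, -12, 54], [0, 1, -6], [0, 0, 1]].

[[1, -12, 54], [0, 1, -6], [0, 0, 1]]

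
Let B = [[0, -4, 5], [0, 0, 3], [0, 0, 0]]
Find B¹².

[[0, 0, 0], [0, 0, 0], [0, 0, 0]]

B is strictly triangular, hence nilpotent: B³ = 0, so B¹² = 0.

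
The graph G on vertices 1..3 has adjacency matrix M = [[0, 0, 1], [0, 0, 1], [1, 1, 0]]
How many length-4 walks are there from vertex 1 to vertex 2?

2

The number of length-4 walks from vertex 1 to vertex 2 is entry (1,2) of M⁴, where M is the adjacency matrix.
M² = [[1, 1, 0], [1, 1, 0], [0, 0, 2]]
M³ = [[0, 0, 2], [0, 0, 2], [2, 2, 0]]
M⁴ = [[2, 2, 0], [2, 2, 0], [0, 0, 4]]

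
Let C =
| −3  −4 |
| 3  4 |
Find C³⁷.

[[−3, −4], [3, 4]]

C² = C (a projection; rank 1, trace 1), so C³⁷ = C.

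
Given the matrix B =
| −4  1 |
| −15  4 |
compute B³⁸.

B² = I (check: tr B = 0 and det B = −1), so B³⁸ = I since 38 is even.

[[1, 0], [0, 1]]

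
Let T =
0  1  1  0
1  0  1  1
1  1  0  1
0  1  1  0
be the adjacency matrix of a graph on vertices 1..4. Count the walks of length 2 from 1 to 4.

2

The number of length-2 walks from vertex 1 to vertex 4 is entry (1,4) of T², where T is the adjacency matrix.
T² = [[2, 1, 1, 2], [1, 3, 2, 1], [1, 2, 3, 1], [2, 1, 1, 2]]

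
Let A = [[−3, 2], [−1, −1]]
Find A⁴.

[[17, −48], [24, −31]]

A² = [[7, −8], [4, −1]]
A³ = [[−13, 22], [−11, 9]]
A⁴ = [[17, −48], [24, −31]]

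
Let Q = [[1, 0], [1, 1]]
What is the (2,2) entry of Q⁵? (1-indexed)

1

Q = I + N where N = [[0, 0], [1, 0]] is strictly lower-triangular, so N² = 0.
(I + N)⁵ = I + 5·N = [[1, 0], [5, 1]].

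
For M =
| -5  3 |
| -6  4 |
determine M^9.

[[-1025, 513], [-1026, 514]]

tr M = -1 and det M = -2, so the characteristic polynomial is λ² − (-1)λ + (-2) with roots 1 and -2.
Eigenvectors give P = [[-1, 1], [-2, 1]] with P⁻¹ = [[1, -1], [2, -1]], and M = P·diag(1, -2)·P⁻¹.
Then M^9 = P·diag(1, -512)·P⁻¹ = [[-1, -512], [-2, -512]] · [[1, -1], [2, -1]] = [[-1025, 513], [-1026, 514]].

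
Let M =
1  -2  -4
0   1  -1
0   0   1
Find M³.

M = I + N where N = [[0, -2, -4], [0, 0, -1], [0, 0, 0]] is strictly upper-triangular, so N³ = 0.
(I + N)³ = I + 3·N + 3·N² = [[1, -6, -6], [0, 1, -3], [0, 0, 1]].

[[1, -6, -6], [0, 1, -3], [0, 0, 1]]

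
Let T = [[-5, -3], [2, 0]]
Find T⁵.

[[-665, -633], [422, 390]]

tr T = -5 and det T = 6, so the characteristic polynomial is λ² − (-5)λ + (6) with roots -2 and -3.
Eigenvectors give P = [[-1, 3], [1, -2]] with P⁻¹ = [[2, 3], [1, 1]], and T = P·diag(-2, -3)·P⁻¹.
Then T⁵ = P·diag(-32, -243)·P⁻¹ = [[32, -729], [-32, 486]] · [[2, 3], [1, 1]] = [[-665, -633], [422, 390]].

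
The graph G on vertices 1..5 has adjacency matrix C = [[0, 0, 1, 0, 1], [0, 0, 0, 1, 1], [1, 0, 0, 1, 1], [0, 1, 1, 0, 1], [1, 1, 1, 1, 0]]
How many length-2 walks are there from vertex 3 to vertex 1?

The number of length-2 walks from vertex 3 to vertex 1 is entry (3,1) of C^2, where C is the adjacency matrix.
C^2 = [[2, 1, 1, 2, 1], [1, 2, 2, 1, 1], [1, 2, 3, 1, 2], [2, 1, 1, 3, 2], [1, 1, 2, 2, 4]]

1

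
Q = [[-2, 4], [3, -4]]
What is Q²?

[[16, -24], [-18, 28]]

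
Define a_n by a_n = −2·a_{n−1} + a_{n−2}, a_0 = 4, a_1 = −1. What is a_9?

−2617

With companion matrix A = [[−2, 1], [1, 0]], [a_n, a_{n−1}]ᵀ = A·[a_{n−1}, a_{n−2}]ᵀ, so [a_9, a_8]ᵀ = A^8·[a_1, a_0]ᵀ.
A^8 = [[985, −408], [−408, 169]], giving [a_9, a_8]ᵀ = [[−2617], [1084]].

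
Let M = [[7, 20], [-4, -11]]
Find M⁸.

[[-26239, -65600], [13120, 32801]]

tr M = -4 and det M = 3, so the characteristic polynomial is λ² − (-4)λ + (3) with roots -1 and -3.
Eigenvectors give P = [[-5, -2], [2, 1]] with P⁻¹ = [[-1, -2], [2, 5]], and M = P·diag(-1, -3)·P⁻¹.
Then M⁸ = P·diag(1, 6561)·P⁻¹ = [[-5, -13122], [2, 6561]] · [[-1, -2], [2, 5]] = [[-26239, -65600], [13120, 32801]].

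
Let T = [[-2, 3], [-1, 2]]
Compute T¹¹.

[[-2, 3], [-1, 2]]

T² = I (check: tr T = 0 and det T = -1), so T¹¹ = T since 11 is odd.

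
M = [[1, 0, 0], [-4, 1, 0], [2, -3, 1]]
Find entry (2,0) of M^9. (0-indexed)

M = I + N where N = [[0, 0, 0], [-4, 0, 0], [2, -3, 0]] is strictly lower-triangular, so N^3 = 0.
(I + N)^9 = I + 9·N + 36·N^2 = [[1, 0, 0], [-36, 1, 0], [450, -27, 1]].

450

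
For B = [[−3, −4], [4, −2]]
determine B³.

B² = [[−7, 20], [−20, −12]]
B³ = [[101, −12], [12, 104]]

[[101, −12], [12, 104]]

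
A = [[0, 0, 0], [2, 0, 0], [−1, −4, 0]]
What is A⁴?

A is strictly triangular, hence nilpotent: A³ = 0, so A⁴ = 0.

[[0, 0, 0], [0, 0, 0], [0, 0, 0]]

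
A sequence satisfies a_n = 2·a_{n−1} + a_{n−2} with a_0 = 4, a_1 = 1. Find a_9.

With companion matrix A = [[2, 1], [1, 0]], [a_n, a_{n−1}]ᵀ = A·[a_{n−1}, a_{n−2}]ᵀ, so [a_9, a_8]ᵀ = A^8·[a_1, a_0]ᵀ.
A^8 = [[985, 408], [408, 169]], giving [a_9, a_8]ᵀ = [[2617], [1084]].

2617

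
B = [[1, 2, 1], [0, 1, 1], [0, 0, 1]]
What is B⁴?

[[1, 8, 16], [0, 1, 4], [0, 0, 1]]

B = I + N where N = [[0, 2, 1], [0, 0, 1], [0, 0, 0]] is strictly upper-triangular, so N³ = 0.
(I + N)⁴ = I + 4·N + 6·N² = [[1, 8, 16], [0, 1, 4], [0, 0, 1]].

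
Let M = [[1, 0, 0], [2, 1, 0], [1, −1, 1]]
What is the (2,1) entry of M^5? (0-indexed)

−5

M = I + N where N = [[0, 0, 0], [2, 0, 0], [1, −1, 0]] is strictly lower-triangular, so N^3 = 0.
(I + N)^5 = I + 5·N + 10·N^2 = [[1, 0, 0], [10, 1, 0], [−15, −5, 1]].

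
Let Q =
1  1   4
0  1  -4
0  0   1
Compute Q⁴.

Q = I + N where N = [[0, 1, 4], [0, 0, -4], [0, 0, 0]] is strictly upper-triangular, so N³ = 0.
(I + N)⁴ = I + 4·N + 6·N² = [[1, 4, -8], [0, 1, -16], [0, 0, 1]].

[[1, 4, -8], [0, 1, -16], [0, 0, 1]]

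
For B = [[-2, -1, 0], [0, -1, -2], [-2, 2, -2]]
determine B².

[[4, 3, 2], [4, -3, 6], [8, -4, 0]]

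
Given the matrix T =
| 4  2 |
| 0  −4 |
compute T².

[[16, 0], [0, 16]]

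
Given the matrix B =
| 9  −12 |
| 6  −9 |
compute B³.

tr B = 0 and det B = −9, so the characteristic polynomial is λ² − (0)λ + (−9) with roots 3 and −3.
Eigenvectors give P = [[2, 1], [1, 1]] with P⁻¹ = [[1, −1], [−1, 2]], and B = P·diag(3, −3)·P⁻¹.
Then B³ = P·diag(27, −27)·P⁻¹ = [[54, −27], [27, −27]] · [[1, −1], [−1, 2]] = [[81, −108], [54, −81]].

[[81, −108], [54, −81]]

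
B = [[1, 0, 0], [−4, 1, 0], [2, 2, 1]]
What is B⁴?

B = I + N where N = [[0, 0, 0], [−4, 0, 0], [2, 2, 0]] is strictly lower-triangular, so N³ = 0.
(I + N)⁴ = I + 4·N + 6·N² = [[1, 0, 0], [−16, 1, 0], [−40, 8, 1]].

[[1, 0, 0], [−16, 1, 0], [−40, 8, 1]]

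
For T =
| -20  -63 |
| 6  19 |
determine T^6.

[[442, 1323], [-126, -377]]

tr T = -1 and det T = -2, so the characteristic polynomial is λ² − (-1)λ + (-2) with roots 1 and -2.
Eigenvectors give P = [[3, -7], [-1, 2]] with P⁻¹ = [[-2, -7], [-1, -3]], and T = P·diag(1, -2)·P⁻¹.
Then T^6 = P·diag(1, 64)·P⁻¹ = [[3, -448], [-1, 128]] · [[-2, -7], [-1, -3]] = [[442, 1323], [-126, -377]].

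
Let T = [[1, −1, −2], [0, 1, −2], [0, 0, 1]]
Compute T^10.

[[1, −10, 70], [0, 1, −20], [0, 0, 1]]

T = I + N where N = [[0, −1, −2], [0, 0, −2], [0, 0, 0]] is strictly upper-triangular, so N^3 = 0.
(I + N)^10 = I + 10·N + 45·N^2 = [[1, −10, 70], [0, 1, −20], [0, 0, 1]].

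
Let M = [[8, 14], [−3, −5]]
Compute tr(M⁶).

65

tr M = 3 and det M = 2, so the characteristic polynomial is λ² − (3)λ + (2) with roots 2 and 1.
Eigenvectors give P = [[7, 2], [−3, −1]] with P⁻¹ = [[1, 2], [−3, −7]], and M = P·diag(2, 1)·P⁻¹.
Then M⁶ = P·diag(64, 1)·P⁻¹ = [[448, 2], [−192, −1]] · [[1, 2], [−3, −7]] = [[442, 882], [−189, −377]].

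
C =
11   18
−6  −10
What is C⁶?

[[253, 378], [−126, −188]]

tr C = 1 and det C = −2, so the characteristic polynomial is λ² − (1)λ + (−2) with roots −1 and 2.
Eigenvectors give P = [[−3, −2], [2, 1]] with P⁻¹ = [[1, 2], [−2, −3]], and C = P·diag(−1, 2)·P⁻¹.
Then C⁶ = P·diag(1, 64)·P⁻¹ = [[−3, −128], [2, 64]] · [[1, 2], [−2, −3]] = [[253, 378], [−126, −188]].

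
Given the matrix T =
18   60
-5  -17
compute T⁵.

tr T = 1 and det T = -6, so the characteristic polynomial is λ² − (1)λ + (-6) with roots -2 and 3.
Eigenvectors give P = [[3, 4], [-1, -1]] with P⁻¹ = [[-1, -4], [1, 3]], and T = P·diag(-2, 3)·P⁻¹.
Then T⁵ = P·diag(-32, 243)·P⁻¹ = [[-96, 972], [32, -243]] · [[-1, -4], [1, 3]] = [[1068, 3300], [-275, -857]].

[[1068, 3300], [-275, -857]]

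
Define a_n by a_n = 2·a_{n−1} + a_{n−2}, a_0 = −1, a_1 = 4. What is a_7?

With companion matrix Q = [[2, 1], [1, 0]], [a_n, a_{n−1}]ᵀ = Q·[a_{n−1}, a_{n−2}]ᵀ, so [a_7, a_6]ᵀ = Q^6·[a_1, a_0]ᵀ.
Q^6 = [[169, 70], [70, 29]], giving [a_7, a_6]ᵀ = [[606], [251]].

606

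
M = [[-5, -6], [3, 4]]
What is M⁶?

[[127, 126], [-63, -62]]

tr M = -1 and det M = -2, so the characteristic polynomial is λ² − (-1)λ + (-2) with roots 1 and -2.
Eigenvectors give P = [[1, -2], [-1, 1]] with P⁻¹ = [[-1, -2], [-1, -1]], and M = P·diag(1, -2)·P⁻¹.
Then M⁶ = P·diag(1, 64)·P⁻¹ = [[1, -128], [-1, 64]] · [[-1, -2], [-1, -1]] = [[127, 126], [-63, -62]].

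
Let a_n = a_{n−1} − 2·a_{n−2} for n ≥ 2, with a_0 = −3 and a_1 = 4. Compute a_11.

With companion matrix B = [[1, −2], [1, 0]], [a_n, a_{n−1}]ᵀ = B·[a_{n−1}, a_{n−2}]ᵀ, so [a_11, a_10]ᵀ = B¹⁰·[a_1, a_0]ᵀ.
B¹⁰ = [[23, 22], [−11, 34]], giving [a_11, a_10]ᵀ = [[26], [−146]].

26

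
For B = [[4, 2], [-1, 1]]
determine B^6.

tr B = 5 and det B = 6, so the characteristic polynomial is λ² − (5)λ + (6) with roots 3 and 2.
Eigenvectors give P = [[2, -1], [-1, 1]] with P⁻¹ = [[1, 1], [1, 2]], and B = P·diag(3, 2)·P⁻¹.
Then B^6 = P·diag(729, 64)·P⁻¹ = [[1458, -64], [-729, 64]] · [[1, 1], [1, 2]] = [[1394, 1330], [-665, -601]].

[[1394, 1330], [-665, -601]]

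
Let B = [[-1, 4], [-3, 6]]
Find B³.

[[-49, 76], [-57, 84]]

tr B = 5 and det B = 6, so the characteristic polynomial is λ² − (5)λ + (6) with roots 2 and 3.
Eigenvectors give P = [[-4, -1], [-3, -1]] with P⁻¹ = [[-1, 1], [3, -4]], and B = P·diag(2, 3)·P⁻¹.
Then B³ = P·diag(8, 27)·P⁻¹ = [[-32, -27], [-24, -27]] · [[-1, 1], [3, -4]] = [[-49, 76], [-57, 84]].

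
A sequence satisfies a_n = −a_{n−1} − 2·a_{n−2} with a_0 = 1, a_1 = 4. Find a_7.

With companion matrix Q = [[−1, −2], [1, 0]], [a_n, a_{n−1}]ᵀ = Q·[a_{n−1}, a_{n−2}]ᵀ, so [a_7, a_6]ᵀ = Q⁶·[a_1, a_0]ᵀ.
Q⁶ = [[7, 10], [−5, 2]], giving [a_7, a_6]ᵀ = [[38], [−18]].

38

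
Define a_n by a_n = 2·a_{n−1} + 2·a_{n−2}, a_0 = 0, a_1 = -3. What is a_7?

With companion matrix B = [[2, 2], [1, 0]], [a_n, a_{n−1}]ᵀ = B·[a_{n−1}, a_{n−2}]ᵀ, so [a_7, a_6]ᵀ = B⁶·[a_1, a_0]ᵀ.
B⁶ = [[328, 240], [120, 88]], giving [a_7, a_6]ᵀ = [[-984], [-360]].

-984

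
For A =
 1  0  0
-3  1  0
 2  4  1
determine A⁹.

A = I + N where N = [[0, 0, 0], [-3, 0, 0], [2, 4, 0]] is strictly lower-triangular, so N³ = 0.
(I + N)⁹ = I + 9·N + 36·N² = [[1, 0, 0], [-27, 1, 0], [-414, 36, 1]].

[[1, 0, 0], [-27, 1, 0], [-414, 36, 1]]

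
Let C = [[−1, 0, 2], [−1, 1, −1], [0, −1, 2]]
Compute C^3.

C^2 = [[1, −2, 2], [0, 2, −5], [1, −3, 5]]
C^3 = [[1, −4, 8], [−2, 7, −12], [2, −8, 15]]

[[1, −4, 8], [−2, 7, −12], [2, −8, 15]]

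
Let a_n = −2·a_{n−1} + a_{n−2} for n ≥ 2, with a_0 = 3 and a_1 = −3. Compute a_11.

With companion matrix M = [[−2, 1], [1, 0]], [a_n, a_{n−1}]ᵀ = M·[a_{n−1}, a_{n−2}]ᵀ, so [a_11, a_10]ᵀ = M^10·[a_1, a_0]ᵀ.
M^10 = [[5741, −2378], [−2378, 985]], giving [a_11, a_10]ᵀ = [[−24357], [10089]].

−24357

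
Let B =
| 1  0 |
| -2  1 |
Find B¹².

B = I + N where N = [[0, 0], [-2, 0]] is strictly lower-triangular, so N² = 0.
(I + N)¹² = I + 12·N = [[1, 0], [-24, 1]].

[[1, 0], [-24, 1]]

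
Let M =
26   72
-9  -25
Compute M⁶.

[[568, 1512], [-189, -503]]

tr M = 1 and det M = -2, so the characteristic polynomial is λ² − (1)λ + (-2) with roots -1 and 2.
Eigenvectors give P = [[-8, -3], [3, 1]] with P⁻¹ = [[1, 3], [-3, -8]], and M = P·diag(-1, 2)·P⁻¹.
Then M⁶ = P·diag(1, 64)·P⁻¹ = [[-8, -192], [3, 64]] · [[1, 3], [-3, -8]] = [[568, 1512], [-189, -503]].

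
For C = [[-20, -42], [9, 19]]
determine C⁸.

[[1786, 3570], [-765, -1529]]

tr C = -1 and det C = -2, so the characteristic polynomial is λ² − (-1)λ + (-2) with roots -2 and 1.
Eigenvectors give P = [[7, -2], [-3, 1]] with P⁻¹ = [[1, 2], [3, 7]], and C = P·diag(-2, 1)·P⁻¹.
Then C⁸ = P·diag(256, 1)·P⁻¹ = [[1792, -2], [-768, 1]] · [[1, 2], [3, 7]] = [[1786, 3570], [-765, -1529]].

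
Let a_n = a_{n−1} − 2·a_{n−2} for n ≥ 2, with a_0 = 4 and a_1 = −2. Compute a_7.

With companion matrix B = [[1, −2], [1, 0]], [a_n, a_{n−1}]ᵀ = B·[a_{n−1}, a_{n−2}]ᵀ, so [a_7, a_6]ᵀ = B⁶·[a_1, a_0]ᵀ.
B⁶ = [[7, −10], [5, 2]], giving [a_7, a_6]ᵀ = [[−54], [−2]].

−54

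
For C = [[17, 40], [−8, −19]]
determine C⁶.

[[−2911, −7280], [1456, 3641]]

tr C = −2 and det C = −3, so the characteristic polynomial is λ² − (−2)λ + (−3) with roots −3 and 1.
Eigenvectors give P = [[2, 5], [−1, −2]] with P⁻¹ = [[−2, −5], [1, 2]], and C = P·diag(−3, 1)·P⁻¹.
Then C⁶ = P·diag(729, 1)·P⁻¹ = [[1458, 5], [−729, −2]] · [[−2, −5], [1, 2]] = [[−2911, −7280], [1456, 3641]].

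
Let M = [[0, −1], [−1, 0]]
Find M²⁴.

[[1, 0], [0, 1]]

M² = I (check: tr M = 0 and det M = −1), so M²⁴ = I since 24 is even.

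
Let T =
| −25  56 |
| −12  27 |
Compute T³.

tr T = 2 and det T = −3, so the characteristic polynomial is λ² − (2)λ + (−3) with roots 3 and −1.
Eigenvectors give P = [[2, 7], [1, 3]] with P⁻¹ = [[−3, 7], [1, −2]], and T = P·diag(3, −1)·P⁻¹.
Then T³ = P·diag(27, −1)·P⁻¹ = [[54, −7], [27, −3]] · [[−3, 7], [1, −2]] = [[−169, 392], [−84, 195]].

[[−169, 392], [−84, 195]]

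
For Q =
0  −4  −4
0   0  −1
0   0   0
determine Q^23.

[[0, 0, 0], [0, 0, 0], [0, 0, 0]]

Q is strictly triangular, hence nilpotent: Q^3 = 0, so Q^23 = 0.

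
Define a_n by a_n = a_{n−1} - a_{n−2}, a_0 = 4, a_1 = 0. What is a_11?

4

With companion matrix C = [[1, -1], [1, 0]], [a_n, a_{n−1}]ᵀ = C·[a_{n−1}, a_{n−2}]ᵀ, so [a_11, a_10]ᵀ = C^10·[a_1, a_0]ᵀ.
C^10 = [[-1, 1], [-1, 0]], giving [a_11, a_10]ᵀ = [[4], [0]].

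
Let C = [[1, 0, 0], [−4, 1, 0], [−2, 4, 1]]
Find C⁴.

[[1, 0, 0], [−16, 1, 0], [−104, 16, 1]]

C = I + N where N = [[0, 0, 0], [−4, 0, 0], [−2, 4, 0]] is strictly lower-triangular, so N³ = 0.
(I + N)⁴ = I + 4·N + 6·N² = [[1, 0, 0], [−16, 1, 0], [−104, 16, 1]].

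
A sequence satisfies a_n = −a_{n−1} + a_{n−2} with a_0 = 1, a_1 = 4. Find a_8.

−71

With companion matrix A = [[−1, 1], [1, 0]], [a_n, a_{n−1}]ᵀ = A·[a_{n−1}, a_{n−2}]ᵀ, so [a_8, a_7]ᵀ = A^7·[a_1, a_0]ᵀ.
A^7 = [[−21, 13], [13, −8]], giving [a_8, a_7]ᵀ = [[−71], [44]].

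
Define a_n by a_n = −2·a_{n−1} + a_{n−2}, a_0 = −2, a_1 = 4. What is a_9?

With companion matrix C = [[−2, 1], [1, 0]], [a_n, a_{n−1}]ᵀ = C·[a_{n−1}, a_{n−2}]ᵀ, so [a_9, a_8]ᵀ = C⁸·[a_1, a_0]ᵀ.
C⁸ = [[985, −408], [−408, 169]], giving [a_9, a_8]ᵀ = [[4756], [−1970]].

4756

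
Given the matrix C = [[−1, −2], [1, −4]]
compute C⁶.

tr C = −5 and det C = 6, so the characteristic polynomial is λ² − (−5)λ + (6) with roots −2 and −3.
Eigenvectors give P = [[−2, 1], [−1, 1]] with P⁻¹ = [[−1, 1], [−1, 2]], and C = P·diag(−2, −3)·P⁻¹.
Then C⁶ = P·diag(64, 729)·P⁻¹ = [[−128, 729], [−64, 729]] · [[−1, 1], [−1, 2]] = [[−601, 1330], [−665, 1394]].

[[−601, 1330], [−665, 1394]]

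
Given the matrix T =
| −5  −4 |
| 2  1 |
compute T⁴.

tr T = −4 and det T = 3, so the characteristic polynomial is λ² − (−4)λ + (3) with roots −3 and −1.
Eigenvectors give P = [[−2, −1], [1, 1]] with P⁻¹ = [[−1, −1], [1, 2]], and T = P·diag(−3, −1)·P⁻¹.
Then T⁴ = P·diag(81, 1)·P⁻¹ = [[−162, −1], [81, 1]] · [[−1, −1], [1, 2]] = [[161, 160], [−80, −79]].

[[161, 160], [−80, −79]]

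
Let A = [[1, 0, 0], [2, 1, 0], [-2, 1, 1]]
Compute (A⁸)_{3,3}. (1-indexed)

A = I + N where N = [[0, 0, 0], [2, 0, 0], [-2, 1, 0]] is strictly lower-triangular, so N³ = 0.
(I + N)⁸ = I + 8·N + 28·N² = [[1, 0, 0], [16, 1, 0], [40, 8, 1]].

1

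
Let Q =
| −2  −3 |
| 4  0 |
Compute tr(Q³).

64

Q² = [[−8, 6], [−8, −12]]
Q³ = [[40, 24], [−32, 24]]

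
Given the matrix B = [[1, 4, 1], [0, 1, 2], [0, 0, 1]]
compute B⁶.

B = I + N where N = [[0, 4, 1], [0, 0, 2], [0, 0, 0]] is strictly upper-triangular, so N³ = 0.
(I + N)⁶ = I + 6·N + 15·N² = [[1, 24, 126], [0, 1, 12], [0, 0, 1]].

[[1, 24, 126], [0, 1, 12], [0, 0, 1]]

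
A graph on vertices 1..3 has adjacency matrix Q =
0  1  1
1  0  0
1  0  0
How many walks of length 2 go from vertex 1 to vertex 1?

The number of length-2 walks from vertex 1 to vertex 1 is entry (1,1) of Q², where Q is the adjacency matrix.
Q² = [[2, 0, 0], [0, 1, 1], [0, 1, 1]]

2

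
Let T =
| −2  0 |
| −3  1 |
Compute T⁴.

tr T = −1 and det T = −2, so the characteristic polynomial is λ² − (−1)λ + (−2) with roots −2 and 1.
Eigenvectors give P = [[1, 0], [1, 1]] with P⁻¹ = [[1, 0], [−1, 1]], and T = P·diag(−2, 1)·P⁻¹.
Then T⁴ = P·diag(16, 1)·P⁻¹ = [[16, 0], [16, 1]] · [[1, 0], [−1, 1]] = [[16, 0], [15, 1]].

[[16, 0], [15, 1]]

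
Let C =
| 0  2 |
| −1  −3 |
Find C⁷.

tr C = −3 and det C = 2, so the characteristic polynomial is λ² − (−3)λ + (2) with roots −2 and −1.
Eigenvectors give P = [[1, −2], [−1, 1]] with P⁻¹ = [[−1, −2], [−1, −1]], and C = P·diag(−2, −1)·P⁻¹.
Then C⁷ = P·diag(−128, −1)·P⁻¹ = [[−128, 2], [128, −1]] · [[−1, −2], [−1, −1]] = [[126, 254], [−127, −255]].

[[126, 254], [−127, −255]]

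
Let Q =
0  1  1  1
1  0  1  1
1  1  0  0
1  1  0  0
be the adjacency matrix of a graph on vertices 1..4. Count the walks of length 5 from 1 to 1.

32

The number of length-5 walks from vertex 1 to vertex 1 is entry (1,1) of Q^5, where Q is the adjacency matrix.
Q^2 = [[3, 2, 1, 1], [2, 3, 1, 1], [1, 1, 2, 2], [1, 1, 2, 2]]
Q^3 = [[4, 5, 5, 5], [5, 4, 5, 5], [5, 5, 2, 2], [5, 5, 2, 2]]
Q^4 = [[15, 14, 9, 9], [14, 15, 9, 9], [9, 9, 10, 10], [9, 9, 10, 10]]
Q^5 = [[32, 33, 29, 29], [33, 32, 29, 29], [29, 29, 18, 18], [29, 29, 18, 18]]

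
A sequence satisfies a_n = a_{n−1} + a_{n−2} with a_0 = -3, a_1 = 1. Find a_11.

With companion matrix B = [[1, 1], [1, 0]], [a_n, a_{n−1}]ᵀ = B·[a_{n−1}, a_{n−2}]ᵀ, so [a_11, a_10]ᵀ = B¹⁰·[a_1, a_0]ᵀ.
B¹⁰ = [[89, 55], [55, 34]], giving [a_11, a_10]ᵀ = [[-76], [-47]].

-76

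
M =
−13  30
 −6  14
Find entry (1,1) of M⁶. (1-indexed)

tr M = 1 and det M = −2, so the characteristic polynomial is λ² − (1)λ + (−2) with roots −1 and 2.
Eigenvectors give P = [[5, 2], [2, 1]] with P⁻¹ = [[1, −2], [−2, 5]], and M = P·diag(−1, 2)·P⁻¹.
Then M⁶ = P·diag(1, 64)·P⁻¹ = [[5, 128], [2, 64]] · [[1, −2], [−2, 5]] = [[−251, 630], [−126, 316]].

−251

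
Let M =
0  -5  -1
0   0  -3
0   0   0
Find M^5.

M is strictly triangular, hence nilpotent: M^3 = 0, so M^5 = 0.

[[0, 0, 0], [0, 0, 0], [0, 0, 0]]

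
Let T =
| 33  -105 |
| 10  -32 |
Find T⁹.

tr T = 1 and det T = -6, so the characteristic polynomial is λ² − (1)λ + (-6) with roots 3 and -2.
Eigenvectors give P = [[7, -3], [2, -1]] with P⁻¹ = [[1, -3], [2, -7]], and T = P·diag(3, -2)·P⁻¹.
Then T⁹ = P·diag(19683, -512)·P⁻¹ = [[137781, 1536], [39366, 512]] · [[1, -3], [2, -7]] = [[140853, -424095], [40390, -121682]].

[[140853, -424095], [40390, -121682]]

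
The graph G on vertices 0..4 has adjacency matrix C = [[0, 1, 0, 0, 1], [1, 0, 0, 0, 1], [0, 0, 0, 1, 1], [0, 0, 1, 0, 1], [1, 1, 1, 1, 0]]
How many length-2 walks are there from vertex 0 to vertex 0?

2

The number of length-2 walks from vertex 0 to vertex 0 is entry (0,0) of C², where C is the adjacency matrix.
C² = [[2, 1, 1, 1, 1], [1, 2, 1, 1, 1], [1, 1, 2, 1, 1], [1, 1, 1, 2, 1], [1, 1, 1, 1, 4]]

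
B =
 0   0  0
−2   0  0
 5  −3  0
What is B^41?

[[0, 0, 0], [0, 0, 0], [0, 0, 0]]

B is strictly triangular, hence nilpotent: B^3 = 0, so B^41 = 0.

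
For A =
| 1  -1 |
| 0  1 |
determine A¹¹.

A = I + N where N = [[0, -1], [0, 0]] is strictly upper-triangular, so N² = 0.
(I + N)¹¹ = I + 11·N = [[1, -11], [0, 1]].

[[1, -11], [0, 1]]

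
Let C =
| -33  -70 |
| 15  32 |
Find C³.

tr C = -1 and det C = -6, so the characteristic polynomial is λ² − (-1)λ + (-6) with roots -3 and 2.
Eigenvectors give P = [[7, -2], [-3, 1]] with P⁻¹ = [[1, 2], [3, 7]], and C = P·diag(-3, 2)·P⁻¹.
Then C³ = P·diag(-27, 8)·P⁻¹ = [[-189, -16], [81, 8]] · [[1, 2], [3, 7]] = [[-237, -490], [105, 218]].

[[-237, -490], [105, 218]]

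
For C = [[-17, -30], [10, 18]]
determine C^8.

tr C = 1 and det C = -6, so the characteristic polynomial is λ² − (1)λ + (-6) with roots -2 and 3.
Eigenvectors give P = [[-2, 3], [1, -2]] with P⁻¹ = [[-2, -3], [-1, -2]], and C = P·diag(-2, 3)·P⁻¹.
Then C^8 = P·diag(256, 6561)·P⁻¹ = [[-512, 19683], [256, -13122]] · [[-2, -3], [-1, -2]] = [[-18659, -37830], [12610, 25476]].

[[-18659, -37830], [12610, 25476]]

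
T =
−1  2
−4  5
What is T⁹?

[[−19681, 19682], [−39364, 39365]]

tr T = 4 and det T = 3, so the characteristic polynomial is λ² − (4)λ + (3) with roots 1 and 3.
Eigenvectors give P = [[−1, 1], [−1, 2]] with P⁻¹ = [[−2, 1], [−1, 1]], and T = P·diag(1, 3)·P⁻¹.
Then T⁹ = P·diag(1, 19683)·P⁻¹ = [[−1, 19683], [−1, 39366]] · [[−2, 1], [−1, 1]] = [[−19681, 19682], [−39364, 39365]].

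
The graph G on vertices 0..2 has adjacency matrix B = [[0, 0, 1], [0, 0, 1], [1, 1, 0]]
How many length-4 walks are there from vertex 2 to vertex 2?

The number of length-4 walks from vertex 2 to vertex 2 is entry (2,2) of B⁴, where B is the adjacency matrix.
B² = [[1, 1, 0], [1, 1, 0], [0, 0, 2]]
B³ = [[0, 0, 2], [0, 0, 2], [2, 2, 0]]
B⁴ = [[2, 2, 0], [2, 2, 0], [0, 0, 4]]

4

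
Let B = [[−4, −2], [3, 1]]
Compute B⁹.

[[−1534, −1022], [1533, 1021]]

tr B = −3 and det B = 2, so the characteristic polynomial is λ² − (−3)λ + (2) with roots −1 and −2.
Eigenvectors give P = [[2, 1], [−3, −1]] with P⁻¹ = [[−1, −1], [3, 2]], and B = P·diag(−1, −2)·P⁻¹.
Then B⁹ = P·diag(−1, −512)·P⁻¹ = [[−2, −512], [3, 512]] · [[−1, −1], [3, 2]] = [[−1534, −1022], [1533, 1021]].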